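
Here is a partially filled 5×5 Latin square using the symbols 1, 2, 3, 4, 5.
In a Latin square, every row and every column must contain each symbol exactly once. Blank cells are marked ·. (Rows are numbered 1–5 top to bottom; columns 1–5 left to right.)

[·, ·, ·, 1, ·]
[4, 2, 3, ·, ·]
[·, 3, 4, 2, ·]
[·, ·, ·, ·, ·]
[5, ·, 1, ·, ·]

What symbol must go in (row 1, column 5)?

4

Row 2, column 4: row 2 has {2, 3, 4} and column 4 has {1, 2}, leaving only 5.
Row 2, column 5: row 2 has {2, 3, 4, 5} and column 5 has {}, leaving only 1.
Row 3, column 1: row 3 has {2, 3, 4} and column 1 has {4, 5}, leaving only 1.
Row 3, column 5: row 3 has {1, 2, 3, 4} and column 5 has {1}, leaving only 5.
Row 5, column 2: row 5 has {1, 5} and column 2 has {2, 3}, leaving only 4.
Row 1, column 2: row 1 has {1} and column 2 has {2, 3, 4}, leaving only 5.
Row 1, column 3: row 1 has {1, 5} and column 3 has {1, 3, 4}, leaving only 2.
Row 1, column 1: row 1 has {1, 2, 5} and column 1 has {1, 4, 5}, leaving only 3.
Row 1 already has {1, 2, 3, 5} and column 5 already has {1, 5}, so row 1, column 5 must be 4.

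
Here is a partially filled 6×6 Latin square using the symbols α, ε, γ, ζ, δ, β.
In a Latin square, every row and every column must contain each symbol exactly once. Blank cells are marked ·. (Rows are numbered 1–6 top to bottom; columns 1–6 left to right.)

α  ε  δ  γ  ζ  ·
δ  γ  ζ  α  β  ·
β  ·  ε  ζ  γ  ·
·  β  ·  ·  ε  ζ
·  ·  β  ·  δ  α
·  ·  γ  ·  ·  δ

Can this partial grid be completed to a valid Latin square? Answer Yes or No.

Row 3, column 6: row 3 together with column 6 already contain {α, ε, γ, ζ, δ, β} — every symbol — so nothing can go there. The grid has no valid completion.

No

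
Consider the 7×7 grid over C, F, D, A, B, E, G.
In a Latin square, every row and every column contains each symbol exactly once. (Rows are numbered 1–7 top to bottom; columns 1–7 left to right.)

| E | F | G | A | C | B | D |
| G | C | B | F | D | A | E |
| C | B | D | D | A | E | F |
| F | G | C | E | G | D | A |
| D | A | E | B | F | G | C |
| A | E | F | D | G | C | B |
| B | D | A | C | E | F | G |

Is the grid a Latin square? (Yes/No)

No

Row 4 contains G twice (at columns 2 and 5); row 3 is also not a permutation.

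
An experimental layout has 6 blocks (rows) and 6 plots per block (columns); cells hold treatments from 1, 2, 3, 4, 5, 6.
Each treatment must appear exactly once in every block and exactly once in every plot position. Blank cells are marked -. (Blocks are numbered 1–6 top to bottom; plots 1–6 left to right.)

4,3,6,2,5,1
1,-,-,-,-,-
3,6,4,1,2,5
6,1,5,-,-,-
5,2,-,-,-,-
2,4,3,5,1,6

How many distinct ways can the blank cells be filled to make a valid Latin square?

Block 2, plot 2: eliminating its block and plot leaves {5}.
Block 2, plot 3: eliminating its block and plot leaves {2}.
Block 2, plot 4: eliminating its block and plot leaves {3, 4, 6}.
Block 2, plot 5: eliminating its block and plot leaves {3, 4, 6}.
Block 2, plot 6: eliminating its block and plot leaves {2, 3, 4}.
Block 4, plot 4: eliminating its block and plot leaves {3, 4}.
Block 4, plot 5: eliminating its block and plot leaves {3, 4}.
Block 4, plot 6: eliminating its block and plot leaves {2, 3, 4}.
Block 5, plot 3: eliminating its block and plot leaves {1}.
Block 5, plot 4: eliminating its block and plot leaves {3, 4, 6}.
Block 5, plot 5: eliminating its block and plot leaves {3, 4, 6}.
Block 5, plot 6: eliminating its block and plot leaves {3, 4}.
Enumerating the assignments across these blanks that avoid any block or plot repeat gives 4 completions.

4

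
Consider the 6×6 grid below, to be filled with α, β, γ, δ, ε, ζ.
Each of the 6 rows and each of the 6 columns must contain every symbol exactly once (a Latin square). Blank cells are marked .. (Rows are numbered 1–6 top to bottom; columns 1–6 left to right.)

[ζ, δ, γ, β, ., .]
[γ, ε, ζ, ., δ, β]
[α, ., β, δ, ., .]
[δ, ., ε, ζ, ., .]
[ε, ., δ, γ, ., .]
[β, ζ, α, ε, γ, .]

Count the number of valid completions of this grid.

3

Row 1, column 5: eliminating its row and column leaves {α, ε}.
Row 1, column 6: eliminating its row and column leaves {α, ε}.
Row 2, column 4: eliminating its row and column leaves {α}.
Row 3, column 2: eliminating its row and column leaves {γ}.
Row 3, column 5: eliminating its row and column leaves {ε, ζ}.
Row 3, column 6: eliminating its row and column leaves {γ, ε, ζ}.
Row 4, column 2: eliminating its row and column leaves {α, β, γ}.
Row 4, column 5: eliminating its row and column leaves {α, β}.
Row 4, column 6: eliminating its row and column leaves {α, γ}.
Row 5, column 2: eliminating its row and column leaves {α, β}.
Row 5, column 5: eliminating its row and column leaves {α, β, ζ}.
Row 5, column 6: eliminating its row and column leaves {α, ζ}.
Row 6, column 6: eliminating its row and column leaves {δ}.
Enumerating the assignments across these blanks that avoid any row or column repeat gives 3 completions.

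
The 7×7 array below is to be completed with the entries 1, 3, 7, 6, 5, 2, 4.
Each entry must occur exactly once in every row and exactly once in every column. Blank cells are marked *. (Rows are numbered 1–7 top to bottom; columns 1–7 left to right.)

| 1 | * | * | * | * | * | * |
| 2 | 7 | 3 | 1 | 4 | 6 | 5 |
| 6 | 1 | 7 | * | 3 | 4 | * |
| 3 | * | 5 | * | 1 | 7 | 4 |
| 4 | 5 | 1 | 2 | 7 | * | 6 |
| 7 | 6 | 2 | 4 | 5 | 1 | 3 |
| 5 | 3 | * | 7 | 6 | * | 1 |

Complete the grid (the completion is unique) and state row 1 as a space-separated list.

Row 1, column 5: row 1 has {1} and column 5 has {1, 3, 7, 6, 5, 4}, leaving only 2.
Row 1, column 2: row 1 has {1, 2} and column 2 has {1, 3, 7, 6, 5}, leaving only 4.
Row 1, column 3: row 1 has {1, 2, 4} and column 3 has {1, 3, 7, 5, 2}, leaving only 6.
Row 1, column 7: row 1 has {1, 6, 2, 4} and column 7 has {1, 3, 6, 5, 4}, leaving only 7.
Row 3, column 4: row 3 has {1, 3, 7, 6, 4} and column 4 has {1, 7, 2, 4}, leaving only 5.
Row 1, column 4: row 1 has {1, 7, 6, 2, 4} and column 4 has {1, 7, 5, 2, 4}, leaving only 3.
Row 1, column 6: row 1 has {1, 3, 7, 6, 2, 4} and column 6 has {1, 7, 6, 4}, leaving only 5.
So row 1 reads: 1 4 6 3 2 5 7.

1 4 6 3 2 5 7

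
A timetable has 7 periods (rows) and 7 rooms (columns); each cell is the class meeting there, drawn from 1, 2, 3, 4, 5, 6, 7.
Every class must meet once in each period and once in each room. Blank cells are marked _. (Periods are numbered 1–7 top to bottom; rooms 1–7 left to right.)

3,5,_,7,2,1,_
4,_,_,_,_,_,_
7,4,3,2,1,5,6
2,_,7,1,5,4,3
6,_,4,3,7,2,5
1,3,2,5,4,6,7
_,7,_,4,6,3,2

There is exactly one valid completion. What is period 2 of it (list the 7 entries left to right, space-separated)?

4 2 5 6 3 7 1

Period 2, room 4: period 2 has {4} and room 4 has {1, 2, 3, 4, 5, 7}, leaving only 6.
Period 2, room 5: period 2 has {4, 6} and room 5 has {1, 2, 4, 5, 6, 7}, leaving only 3.
Period 2, room 6: period 2 has {3, 4, 6} and room 6 has {1, 2, 3, 4, 5, 6}, leaving only 7.
Period 2, room 7: period 2 has {3, 4, 6, 7} and room 7 has {2, 3, 5, 6, 7}, leaving only 1.
Period 2, room 2: period 2 has {1, 3, 4, 6, 7} and room 2 has {3, 4, 5, 7}, leaving only 2.
Period 2, room 3: period 2 has {1, 2, 3, 4, 6, 7} and room 3 has {2, 3, 4, 7}, leaving only 5.
So period 2 reads: 4 2 5 6 3 7 1.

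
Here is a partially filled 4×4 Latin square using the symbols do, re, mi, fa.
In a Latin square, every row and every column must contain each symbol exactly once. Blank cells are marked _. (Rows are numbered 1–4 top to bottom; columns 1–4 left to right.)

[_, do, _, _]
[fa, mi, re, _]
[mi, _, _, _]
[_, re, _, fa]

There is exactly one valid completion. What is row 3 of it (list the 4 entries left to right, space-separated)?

mi fa do re

Row 3, column 2: row 3 has {mi} and column 2 has {do, re, mi}, leaving only fa.
Row 3, column 3: row 3 has {mi, fa} and column 3 has {re}, leaving only do.
Row 3, column 4: row 3 has {do, mi, fa} and column 4 has {fa}, leaving only re.
So row 3 reads: mi fa do re.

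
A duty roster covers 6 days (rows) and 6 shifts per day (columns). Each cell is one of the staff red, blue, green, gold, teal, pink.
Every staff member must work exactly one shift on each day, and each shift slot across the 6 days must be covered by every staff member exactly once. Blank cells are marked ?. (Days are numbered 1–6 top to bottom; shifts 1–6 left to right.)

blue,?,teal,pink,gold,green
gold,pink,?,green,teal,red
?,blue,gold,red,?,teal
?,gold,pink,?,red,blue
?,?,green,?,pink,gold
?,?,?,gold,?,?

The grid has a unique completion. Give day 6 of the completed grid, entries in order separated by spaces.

Day 6, shift 6: day 6 has {gold} and shift 6 has {red, blue, green, gold, teal}, leaving only pink.
Day 1, shift 2: day 1 has {blue, green, gold, teal, pink} and shift 2 has {blue, gold, pink}, leaving only red.
Day 2, shift 3: day 2 has {red, green, gold, teal, pink} and shift 3 has {green, gold, teal, pink}, leaving only blue.
Day 6, shift 3: day 6 has {gold, pink} and shift 3 has {blue, green, gold, teal, pink}, leaving only red.
Day 3, shift 5: day 3 has {red, blue, gold, teal} and shift 5 has {red, gold, teal, pink}, leaving only green.
Day 6, shift 5: day 6 has {red, gold, pink} and shift 5 has {red, green, gold, teal, pink}, leaving only blue.
Day 3, shift 1: day 3 has {red, blue, green, gold, teal} and shift 1 has {blue, gold}, leaving only pink.
Day 4, shift 4: day 4 has {red, blue, gold, pink} and shift 4 has {red, green, gold, pink}, leaving only teal.
Day 4, shift 1: day 4 has {red, blue, gold, teal, pink} and shift 1 has {blue, gold, pink}, leaving only green.
Day 6, shift 1: day 6 has {red, blue, gold, pink} and shift 1 has {blue, green, gold, pink}, leaving only teal.
Day 6, shift 2: day 6 has {red, blue, gold, teal, pink} and shift 2 has {red, blue, gold, pink}, leaving only green.
So day 6 reads: teal green red gold blue pink.

teal green red gold blue pink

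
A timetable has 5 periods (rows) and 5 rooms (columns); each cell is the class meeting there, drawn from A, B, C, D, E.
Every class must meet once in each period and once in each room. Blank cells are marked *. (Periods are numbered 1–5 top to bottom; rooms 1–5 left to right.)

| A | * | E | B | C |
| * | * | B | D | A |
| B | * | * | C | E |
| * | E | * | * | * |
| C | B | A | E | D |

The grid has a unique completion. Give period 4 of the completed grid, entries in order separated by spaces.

Period 4, room 1: period 4 has {E} and room 1 has {A, B, C}, leaving only D.
Period 4, room 3: period 4 has {D, E} and room 3 has {A, B, E}, leaving only C.
Period 4, room 4: period 4 has {C, D, E} and room 4 has {B, C, D, E}, leaving only A.
Period 4, room 5: period 4 has {A, C, D, E} and room 5 has {A, C, D, E}, leaving only B.
So period 4 reads: D E C A B.

D E C A B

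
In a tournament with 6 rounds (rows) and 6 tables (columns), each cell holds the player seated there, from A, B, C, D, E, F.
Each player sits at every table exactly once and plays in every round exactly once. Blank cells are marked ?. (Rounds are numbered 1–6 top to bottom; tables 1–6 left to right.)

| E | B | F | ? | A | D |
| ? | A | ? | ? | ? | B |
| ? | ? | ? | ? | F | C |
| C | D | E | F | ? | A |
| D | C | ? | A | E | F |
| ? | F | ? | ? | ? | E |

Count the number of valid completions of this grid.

Round 1, table 4: eliminating its round and table leaves {C}.
Round 2, table 1: eliminating its round and table leaves {F}.
Round 2, table 3: eliminating its round and table leaves {C, D}.
Round 2, table 4: eliminating its round and table leaves {C, D, E}.
Round 2, table 5: eliminating its round and table leaves {C, D}.
Round 3, table 1: eliminating its round and table leaves {A, B}.
Round 3, table 2: eliminating its round and table leaves {E}.
Round 3, table 3: eliminating its round and table leaves {A, B, D}.
Round 3, table 4: eliminating its round and table leaves {B, D, E}.
Round 4, table 5: eliminating its round and table leaves {B}.
Round 5, table 3: eliminating its round and table leaves {B}.
Round 6, table 1: eliminating its round and table leaves {A, B}.
Round 6, table 3: eliminating its round and table leaves {A, B, C, D}.
Round 6, table 4: eliminating its round and table leaves {B, C, D}.
Round 6, table 5: eliminating its round and table leaves {B, C, D}.
Enumerating the assignments across these blanks that avoid any round or table repeat gives 3 completions.

3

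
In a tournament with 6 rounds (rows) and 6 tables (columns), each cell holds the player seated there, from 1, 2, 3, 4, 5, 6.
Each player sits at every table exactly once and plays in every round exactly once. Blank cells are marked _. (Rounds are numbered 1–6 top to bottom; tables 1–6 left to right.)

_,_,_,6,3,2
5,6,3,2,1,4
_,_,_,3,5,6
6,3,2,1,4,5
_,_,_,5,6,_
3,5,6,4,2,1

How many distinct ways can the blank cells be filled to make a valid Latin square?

Round 1, table 1: eliminating its round and table leaves {1, 4}.
Round 1, table 2: eliminating its round and table leaves {1, 4}.
Round 1, table 3: eliminating its round and table leaves {1, 4, 5}.
Round 3, table 1: eliminating its round and table leaves {1, 2, 4}.
Round 3, table 2: eliminating its round and table leaves {1, 2, 4}.
Round 3, table 3: eliminating its round and table leaves {1, 4}.
Round 5, table 1: eliminating its round and table leaves {1, 2, 4}.
Round 5, table 2: eliminating its round and table leaves {1, 2, 4}.
Round 5, table 3: eliminating its round and table leaves {1, 4}.
Round 5, table 6: eliminating its round and table leaves {3}.
Enumerating the assignments across these blanks that avoid any round or table repeat gives 4 completions.

4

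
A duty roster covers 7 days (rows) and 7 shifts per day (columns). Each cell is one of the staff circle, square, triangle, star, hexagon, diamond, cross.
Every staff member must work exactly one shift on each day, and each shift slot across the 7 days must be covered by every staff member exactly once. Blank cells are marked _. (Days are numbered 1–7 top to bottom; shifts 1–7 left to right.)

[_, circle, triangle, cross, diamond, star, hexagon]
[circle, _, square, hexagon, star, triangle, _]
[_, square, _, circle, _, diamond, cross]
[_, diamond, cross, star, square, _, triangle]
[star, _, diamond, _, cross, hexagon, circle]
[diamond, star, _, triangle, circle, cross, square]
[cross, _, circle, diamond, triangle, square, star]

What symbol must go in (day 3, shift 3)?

Day 1, shift 1: day 1 has {circle, triangle, star, hexagon, diamond, cross} and shift 1 has {circle, star, diamond, cross}, leaving only square.
Day 2, shift 2: day 2 has {circle, square, triangle, star, hexagon} and shift 2 has {circle, square, star, diamond}, leaving only cross.
Day 2, shift 7: day 2 has {circle, square, triangle, star, hexagon, cross} and shift 7 has {circle, square, triangle, star, hexagon, cross}, leaving only diamond.
Day 3, shift 5: day 3 has {circle, square, diamond, cross} and shift 5 has {circle, square, triangle, star, diamond, cross}, leaving only hexagon.
Day 3 already has {circle, square, hexagon, diamond, cross} and shift 3 already has {circle, square, triangle, diamond, cross}, so day 3, shift 3 must be star.

star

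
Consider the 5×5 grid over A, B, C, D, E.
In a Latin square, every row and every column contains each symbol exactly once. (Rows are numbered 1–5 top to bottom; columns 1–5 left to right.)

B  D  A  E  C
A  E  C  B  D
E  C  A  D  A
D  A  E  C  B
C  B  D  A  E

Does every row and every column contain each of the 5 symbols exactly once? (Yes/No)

No

Row 3 contains A twice (at columns 3 and 5), so it is not a permutation.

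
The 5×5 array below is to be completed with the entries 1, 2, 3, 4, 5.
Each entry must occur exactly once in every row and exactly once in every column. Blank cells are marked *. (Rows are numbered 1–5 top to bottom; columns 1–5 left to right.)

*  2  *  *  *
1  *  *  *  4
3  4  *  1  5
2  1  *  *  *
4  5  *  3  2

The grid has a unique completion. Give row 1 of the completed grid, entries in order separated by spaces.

5 2 3 4 1

Row 1, column 1: row 1 has {2} and column 1 has {1, 2, 3, 4}, leaving only 5.
Row 1, column 4: row 1 has {2, 5} and column 4 has {1, 3}, leaving only 4.
Row 2, column 2: row 2 has {1, 4} and column 2 has {1, 2, 4, 5}, leaving only 3.
Row 3, column 3: row 3 has {1, 3, 4, 5} and column 3 has {}, leaving only 2.
Row 2, column 3: row 2 has {1, 3, 4} and column 3 has {2}, leaving only 5.
Row 2, column 4: row 2 has {1, 3, 4, 5} and column 4 has {1, 3, 4}, leaving only 2.
Row 4, column 4: row 4 has {1, 2} and column 4 has {1, 2, 3, 4}, leaving only 5.
Row 4, column 5: row 4 has {1, 2, 5} and column 5 has {2, 4, 5}, leaving only 3.
Row 1, column 5: row 1 has {2, 4, 5} and column 5 has {2, 3, 4, 5}, leaving only 1.
Row 1, column 3: row 1 has {1, 2, 4, 5} and column 3 has {2, 5}, leaving only 3.
So row 1 reads: 5 2 3 4 1.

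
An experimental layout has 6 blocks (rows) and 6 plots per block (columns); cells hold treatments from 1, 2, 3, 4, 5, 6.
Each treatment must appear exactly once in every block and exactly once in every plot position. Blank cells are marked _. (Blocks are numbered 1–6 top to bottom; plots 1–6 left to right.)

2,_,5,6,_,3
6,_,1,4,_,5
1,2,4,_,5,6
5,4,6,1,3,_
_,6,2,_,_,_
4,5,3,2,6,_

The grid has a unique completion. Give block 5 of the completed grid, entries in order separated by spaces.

Block 5, plot 1: block 5 has {2, 6} and plot 1 has {1, 2, 4, 5, 6}, leaving only 3.
Block 5, plot 4: block 5 has {2, 3, 6} and plot 4 has {1, 2, 4, 6}, leaving only 5.
Block 1, plot 2: block 1 has {2, 3, 5, 6} and plot 2 has {2, 4, 5, 6}, leaving only 1.
Block 1, plot 5: block 1 has {1, 2, 3, 5, 6} and plot 5 has {3, 5, 6}, leaving only 4.
Block 5, plot 5: block 5 has {2, 3, 5, 6} and plot 5 has {3, 4, 5, 6}, leaving only 1.
Block 5, plot 6: block 5 has {1, 2, 3, 5, 6} and plot 6 has {3, 5, 6}, leaving only 4.
So block 5 reads: 3 6 2 5 1 4.

3 6 2 5 1 4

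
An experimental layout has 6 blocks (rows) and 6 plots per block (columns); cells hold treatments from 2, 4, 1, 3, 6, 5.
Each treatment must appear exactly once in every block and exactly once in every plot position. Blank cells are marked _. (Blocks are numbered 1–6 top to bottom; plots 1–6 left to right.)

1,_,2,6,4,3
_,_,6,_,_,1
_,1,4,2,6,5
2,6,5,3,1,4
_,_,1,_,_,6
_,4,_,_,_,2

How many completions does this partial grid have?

Block 1, plot 2: eliminating its block and plot leaves {5}.
Block 2, plot 1: eliminating its block and plot leaves {4, 3, 5}.
Block 2, plot 2: eliminating its block and plot leaves {2, 3, 5}.
Block 2, plot 4: eliminating its block and plot leaves {4, 5}.
Block 2, plot 5: eliminating its block and plot leaves {2, 3, 5}.
Block 3, plot 1: eliminating its block and plot leaves {3}.
Block 5, plot 1: eliminating its block and plot leaves {4, 3, 5}.
Block 5, plot 2: eliminating its block and plot leaves {2, 3, 5}.
Block 5, plot 4: eliminating its block and plot leaves {4, 5}.
Block 5, plot 5: eliminating its block and plot leaves {2, 3, 5}.
Block 6, plot 1: eliminating its block and plot leaves {3, 6, 5}.
Block 6, plot 3: eliminating its block and plot leaves {3}.
Block 6, plot 4: eliminating its block and plot leaves {1, 5}.
Block 6, plot 5: eliminating its block and plot leaves {3, 5}.
Enumerating the assignments across these blanks that avoid any block or plot repeat gives 4 completions.

4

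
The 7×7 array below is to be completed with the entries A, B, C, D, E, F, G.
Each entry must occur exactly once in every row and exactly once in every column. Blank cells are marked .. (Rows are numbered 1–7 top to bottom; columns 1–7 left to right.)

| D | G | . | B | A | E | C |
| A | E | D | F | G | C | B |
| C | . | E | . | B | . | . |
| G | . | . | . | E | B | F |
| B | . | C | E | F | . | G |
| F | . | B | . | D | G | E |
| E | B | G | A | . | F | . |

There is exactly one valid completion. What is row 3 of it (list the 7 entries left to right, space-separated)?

C F E G B D A

Row 1, column 3: row 1 has {A, B, C, D, E, G} and column 3 has {B, C, D, E, G}, leaving only F.
Row 4, column 3: row 4 has {B, E, F, G} and column 3 has {B, C, D, E, F, G}, leaving only A.
Row 6, column 4: row 6 has {B, D, E, F, G} and column 4 has {A, B, E, F}, leaving only C.
Row 4, column 4: row 4 has {A, B, E, F, G} and column 4 has {A, B, C, E, F}, leaving only D.
Row 3, column 4: row 3 has {B, C, E} and column 4 has {A, B, C, D, E, F}, leaving only G.
Row 4, column 2: row 4 has {A, B, D, E, F, G} and column 2 has {B, E, G}, leaving only C.
Row 6, column 2: row 6 has {B, C, D, E, F, G} and column 2 has {B, C, E, G}, leaving only A.
Row 5, column 2: row 5 has {B, C, E, F, G} and column 2 has {A, B, C, E, G}, leaving only D.
Row 3, column 2: row 3 has {B, C, E, G} and column 2 has {A, B, C, D, E, G}, leaving only F.
Row 5, column 6: row 5 has {B, C, D, E, F, G} and column 6 has {B, C, E, F, G}, leaving only A.
Row 3, column 6: row 3 has {B, C, E, F, G} and column 6 has {A, B, C, E, F, G}, leaving only D.
Row 3, column 7: row 3 has {B, C, D, E, F, G} and column 7 has {B, C, E, F, G}, leaving only A.
So row 3 reads: C F E G B D A.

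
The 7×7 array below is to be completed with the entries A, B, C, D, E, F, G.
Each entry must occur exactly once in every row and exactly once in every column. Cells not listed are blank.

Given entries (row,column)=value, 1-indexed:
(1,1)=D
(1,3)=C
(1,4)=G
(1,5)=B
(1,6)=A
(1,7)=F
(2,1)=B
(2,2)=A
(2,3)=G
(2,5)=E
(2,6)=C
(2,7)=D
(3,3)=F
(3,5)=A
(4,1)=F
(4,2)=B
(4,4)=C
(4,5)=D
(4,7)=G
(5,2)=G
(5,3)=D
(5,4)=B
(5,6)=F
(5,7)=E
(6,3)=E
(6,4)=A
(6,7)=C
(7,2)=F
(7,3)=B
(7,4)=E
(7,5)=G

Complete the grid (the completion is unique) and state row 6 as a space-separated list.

Row 6, column 1: row 6 has {A, C, E} and column 1 has {B, D, F}, leaving only G.
Row 6, column 2: row 6 has {A, C, E, G} and column 2 has {A, B, F, G}, leaving only D.
Row 6, column 5: row 6 has {A, C, D, E, G} and column 5 has {A, B, D, E, G}, leaving only F.
Row 6, column 6: row 6 has {A, C, D, E, F, G} and column 6 has {A, C, F}, leaving only B.
So row 6 reads: G D E A F B C.

G D E A F B C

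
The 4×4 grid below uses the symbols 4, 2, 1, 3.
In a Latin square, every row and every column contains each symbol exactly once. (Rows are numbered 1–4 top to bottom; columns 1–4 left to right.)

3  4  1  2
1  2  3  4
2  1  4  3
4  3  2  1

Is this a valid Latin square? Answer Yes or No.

Each row is a permutation of the 4 symbols, and so is each column.

Yes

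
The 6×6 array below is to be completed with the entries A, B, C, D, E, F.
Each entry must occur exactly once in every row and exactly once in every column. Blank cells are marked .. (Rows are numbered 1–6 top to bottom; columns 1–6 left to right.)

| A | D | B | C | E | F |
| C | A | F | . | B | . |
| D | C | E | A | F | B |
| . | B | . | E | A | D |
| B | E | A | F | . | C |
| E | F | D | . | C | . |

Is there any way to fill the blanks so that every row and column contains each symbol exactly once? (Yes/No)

No row or column among the givens repeats a symbol, and propagating forced cells runs into no contradiction.
One valid completion exists (for instance, A D B C E F / C A F D B E / D C E A F B / F B C E A D / B E A F D C / E F D B C A).

Yes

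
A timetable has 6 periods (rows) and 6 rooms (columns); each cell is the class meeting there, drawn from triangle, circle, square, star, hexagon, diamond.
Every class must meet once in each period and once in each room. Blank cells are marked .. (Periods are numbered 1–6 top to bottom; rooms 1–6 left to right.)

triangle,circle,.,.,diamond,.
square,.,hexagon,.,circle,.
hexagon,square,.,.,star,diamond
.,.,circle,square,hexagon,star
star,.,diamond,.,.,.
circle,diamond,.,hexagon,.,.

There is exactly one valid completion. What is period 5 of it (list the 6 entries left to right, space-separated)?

star hexagon diamond triangle square circle

Period 1, room 4: period 1 has {triangle, circle, diamond} and room 4 has {square, hexagon}, leaving only star.
Period 1, room 3: period 1 has {triangle, circle, star, diamond} and room 3 has {circle, hexagon, diamond}, leaving only square.
Period 1, room 6: period 1 has {triangle, circle, square, star, diamond} and room 6 has {star, diamond}, leaving only hexagon.
Period 2, room 6: period 2 has {circle, square, hexagon} and room 6 has {star, hexagon, diamond}, leaving only triangle.
Period 2, room 2: period 2 has {triangle, circle, square, hexagon} and room 2 has {circle, square, diamond}, leaving only star.
Period 2, room 4: period 2 has {triangle, circle, square, star, hexagon} and room 4 has {square, star, hexagon}, leaving only diamond.
Period 3, room 3: period 3 has {square, star, hexagon, diamond} and room 3 has {circle, square, hexagon, diamond}, leaving only triangle.
Period 3, room 4: period 3 has {triangle, square, star, hexagon, diamond} and room 4 has {square, star, hexagon, diamond}, leaving only circle.
Period 5, room 4: period 5 has {star, diamond} and room 4 has {circle, square, star, hexagon, diamond}, leaving only triangle.
Period 5, room 2: period 5 has {triangle, star, diamond} and room 2 has {circle, square, star, diamond}, leaving only hexagon.
Period 5, room 5: period 5 has {triangle, star, hexagon, diamond} and room 5 has {circle, star, hexagon, diamond}, leaving only square.
Period 5, room 6: period 5 has {triangle, square, star, hexagon, diamond} and room 6 has {triangle, star, hexagon, diamond}, leaving only circle.
So period 5 reads: star hexagon diamond triangle square circle.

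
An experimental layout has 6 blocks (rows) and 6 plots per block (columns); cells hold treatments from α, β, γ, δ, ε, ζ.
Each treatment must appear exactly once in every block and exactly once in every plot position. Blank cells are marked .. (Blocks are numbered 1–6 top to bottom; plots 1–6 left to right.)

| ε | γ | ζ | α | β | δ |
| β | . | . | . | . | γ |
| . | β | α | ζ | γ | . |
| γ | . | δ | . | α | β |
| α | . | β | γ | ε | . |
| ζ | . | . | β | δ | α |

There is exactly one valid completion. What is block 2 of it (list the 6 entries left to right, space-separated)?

Block 2, plot 3: block 2 has {β, γ} and plot 3 has {α, β, δ, ζ}, leaving only ε.
Block 2, plot 4: block 2 has {β, γ, ε} and plot 4 has {α, β, γ, ζ}, leaving only δ.
Block 2, plot 5: block 2 has {β, γ, δ, ε} and plot 5 has {α, β, γ, δ, ε}, leaving only ζ.
Block 2, plot 2: block 2 has {β, γ, δ, ε, ζ} and plot 2 has {β, γ}, leaving only α.
So block 2 reads: β α ε δ ζ γ.

β α ε δ ζ γ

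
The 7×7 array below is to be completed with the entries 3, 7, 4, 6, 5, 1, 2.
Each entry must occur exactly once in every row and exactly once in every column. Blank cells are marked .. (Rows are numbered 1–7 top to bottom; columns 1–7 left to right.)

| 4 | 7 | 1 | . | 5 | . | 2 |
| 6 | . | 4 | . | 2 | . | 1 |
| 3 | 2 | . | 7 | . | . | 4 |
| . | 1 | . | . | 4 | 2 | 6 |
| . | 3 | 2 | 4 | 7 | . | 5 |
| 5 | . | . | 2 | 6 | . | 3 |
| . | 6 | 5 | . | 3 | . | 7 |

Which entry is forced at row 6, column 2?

Row 6 already has {3, 6, 5, 2} and column 2 already has {3, 7, 6, 1, 2}, so row 6, column 2 must be 4.

4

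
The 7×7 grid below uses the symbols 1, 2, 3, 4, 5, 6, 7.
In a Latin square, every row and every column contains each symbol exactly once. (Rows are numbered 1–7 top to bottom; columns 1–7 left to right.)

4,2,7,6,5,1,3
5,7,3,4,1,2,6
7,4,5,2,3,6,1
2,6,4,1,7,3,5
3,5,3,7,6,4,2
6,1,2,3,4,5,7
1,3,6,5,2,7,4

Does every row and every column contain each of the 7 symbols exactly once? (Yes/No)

Column 3 contains 3 twice (at rows 2 and 5), so it is not a permutation.

No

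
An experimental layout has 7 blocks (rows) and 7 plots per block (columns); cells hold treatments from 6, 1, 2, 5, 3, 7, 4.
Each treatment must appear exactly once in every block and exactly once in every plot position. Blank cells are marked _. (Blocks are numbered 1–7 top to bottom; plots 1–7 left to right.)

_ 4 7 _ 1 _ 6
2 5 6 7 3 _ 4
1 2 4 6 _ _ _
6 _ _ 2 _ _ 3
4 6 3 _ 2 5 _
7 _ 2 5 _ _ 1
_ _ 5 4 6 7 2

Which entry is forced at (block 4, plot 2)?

7

Block 1, plot 4: block 1 has {6, 1, 7, 4} and plot 4 has {6, 2, 5, 7, 4}, leaving only 3.
Block 1, plot 1: block 1 has {6, 1, 3, 7, 4} and plot 1 has {6, 1, 2, 7, 4}, leaving only 5.
Block 1, plot 6: block 1 has {6, 1, 5, 3, 7, 4} and plot 6 has {5, 7}, leaving only 2.
Block 2, plot 6: block 2 has {6, 2, 5, 3, 7, 4} and plot 6 has {2, 5, 7}, leaving only 1.
Block 3, plot 6: block 3 has {6, 1, 2, 4} and plot 6 has {1, 2, 5, 7}, leaving only 3.
Block 4, plot 3: block 4 has {6, 2, 3} and plot 3 has {6, 2, 5, 3, 7, 4}, leaving only 1.
Block 4 already has {6, 1, 2, 3} and plot 2 already has {6, 2, 5, 4}, so block 4, plot 2 must be 7.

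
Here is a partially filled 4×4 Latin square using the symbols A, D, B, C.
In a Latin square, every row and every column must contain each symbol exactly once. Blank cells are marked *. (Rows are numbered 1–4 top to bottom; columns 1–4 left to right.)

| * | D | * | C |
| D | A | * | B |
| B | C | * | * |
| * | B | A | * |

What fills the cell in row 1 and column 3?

B

Row 1 already has {D, C} and column 3 already has {A}, so row 1, column 3 must be B.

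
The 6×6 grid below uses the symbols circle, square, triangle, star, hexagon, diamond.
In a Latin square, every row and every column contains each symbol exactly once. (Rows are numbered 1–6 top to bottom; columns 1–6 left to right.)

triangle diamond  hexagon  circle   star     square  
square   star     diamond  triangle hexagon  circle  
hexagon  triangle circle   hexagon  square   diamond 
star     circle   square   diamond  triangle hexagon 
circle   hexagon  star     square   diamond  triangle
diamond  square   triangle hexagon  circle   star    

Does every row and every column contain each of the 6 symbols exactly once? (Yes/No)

Column 4 contains hexagon twice (at rows 3 and 6), so it is not a permutation.

No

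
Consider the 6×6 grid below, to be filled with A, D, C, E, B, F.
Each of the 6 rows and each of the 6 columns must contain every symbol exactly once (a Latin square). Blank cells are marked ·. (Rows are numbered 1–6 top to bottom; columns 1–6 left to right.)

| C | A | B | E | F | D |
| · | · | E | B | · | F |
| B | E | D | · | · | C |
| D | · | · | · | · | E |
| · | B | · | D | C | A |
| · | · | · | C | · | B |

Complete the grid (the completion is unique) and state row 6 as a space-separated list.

Row 2, column 1: row 2 has {E, B, F} and column 1 has {D, C, B}, leaving only A.
Row 2, column 5: row 2 has {A, E, B, F} and column 5 has {C, F}, leaving only D.
Row 2, column 2: row 2 has {A, D, E, B, F} and column 2 has {A, E, B}, leaving only C.
Row 3, column 5: row 3 has {D, C, E, B} and column 5 has {D, C, F}, leaving only A.
Row 6, column 5: row 6 has {C, B} and column 5 has {A, D, C, F}, leaving only E.
Row 6, column 1: row 6 has {C, E, B} and column 1 has {A, D, C, B}, leaving only F.
Row 6, column 2: row 6 has {C, E, B, F} and column 2 has {A, C, E, B}, leaving only D.
Row 6, column 3: row 6 has {D, C, E, B, F} and column 3 has {D, E, B}, leaving only A.
So row 6 reads: F D A C E B.

F D A C E B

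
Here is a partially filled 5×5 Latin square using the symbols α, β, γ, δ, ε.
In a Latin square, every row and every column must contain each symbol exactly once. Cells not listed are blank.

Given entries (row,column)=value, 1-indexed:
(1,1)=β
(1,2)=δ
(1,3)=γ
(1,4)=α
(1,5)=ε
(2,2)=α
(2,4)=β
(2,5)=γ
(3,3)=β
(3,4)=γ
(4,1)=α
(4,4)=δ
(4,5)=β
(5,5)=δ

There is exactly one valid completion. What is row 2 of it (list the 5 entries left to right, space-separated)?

ε α δ β γ

Row 3, column 2: row 3 has {β, γ} and column 2 has {α, δ}, leaving only ε.
Row 3, column 1: row 3 has {β, γ, ε} and column 1 has {α, β}, leaving only δ.
Row 2, column 1: row 2 has {α, β, γ} and column 1 has {α, β, δ}, leaving only ε.
Row 2, column 3: row 2 has {α, β, γ, ε} and column 3 has {β, γ}, leaving only δ.
So row 2 reads: ε α δ β γ.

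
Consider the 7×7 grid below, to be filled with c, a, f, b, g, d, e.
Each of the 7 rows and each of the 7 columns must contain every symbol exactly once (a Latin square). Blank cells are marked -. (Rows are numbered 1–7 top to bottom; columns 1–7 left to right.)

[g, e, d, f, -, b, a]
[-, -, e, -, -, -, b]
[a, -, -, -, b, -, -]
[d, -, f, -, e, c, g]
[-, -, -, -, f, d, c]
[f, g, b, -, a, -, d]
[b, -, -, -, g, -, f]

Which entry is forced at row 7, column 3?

c

Row 1, column 5: row 1 has {a, f, b, g, d, e} and column 5 has {a, f, b, g, e}, leaving only c.
Row 2, column 1: row 2 has {b, e} and column 1 has {a, f, b, g, d}, leaving only c.
Row 2, column 5: row 2 has {c, b, e} and column 5 has {c, a, f, b, g, e}, leaving only d.
Row 3, column 7: row 3 has {a, b} and column 7 has {c, a, f, b, g, d}, leaving only e.
Row 5, column 1: row 5 has {c, f, d} and column 1 has {c, a, f, b, g, d}, leaving only e.
Row 6, column 6: row 6 has {a, f, b, g, d} and column 6 has {c, b, d}, leaving only e.
Row 6, column 4: row 6 has {a, f, b, g, d, e} and column 4 has {f}, leaving only c.
Row 7, column 6: row 7 has {f, b, g} and column 6 has {c, b, d, e}, leaving only a.
Row 7 already has {a, f, b, g} and column 3 already has {f, b, d, e}, so row 7, column 3 must be c.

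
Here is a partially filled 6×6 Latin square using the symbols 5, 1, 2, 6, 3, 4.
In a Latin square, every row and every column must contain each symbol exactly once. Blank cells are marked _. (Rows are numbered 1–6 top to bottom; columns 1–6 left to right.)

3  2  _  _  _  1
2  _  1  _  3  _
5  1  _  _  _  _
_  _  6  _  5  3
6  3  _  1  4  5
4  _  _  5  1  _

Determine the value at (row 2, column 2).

Row 1, column 5: row 1 has {1, 2, 3} and column 5 has {5, 1, 3, 4}, leaving only 6.
Row 1, column 4: row 1 has {1, 2, 6, 3} and column 4 has {5, 1}, leaving only 4.
Row 1, column 3: row 1 has {1, 2, 6, 3, 4} and column 3 has {1, 6}, leaving only 5.
Row 2, column 4: row 2 has {1, 2, 3} and column 4 has {5, 1, 4}, leaving only 6.
Row 2, column 6: row 2 has {1, 2, 6, 3} and column 6 has {5, 1, 3}, leaving only 4.
Row 2 already has {1, 2, 6, 3, 4} and column 2 already has {1, 2, 3}, so row 2, column 2 must be 5.

5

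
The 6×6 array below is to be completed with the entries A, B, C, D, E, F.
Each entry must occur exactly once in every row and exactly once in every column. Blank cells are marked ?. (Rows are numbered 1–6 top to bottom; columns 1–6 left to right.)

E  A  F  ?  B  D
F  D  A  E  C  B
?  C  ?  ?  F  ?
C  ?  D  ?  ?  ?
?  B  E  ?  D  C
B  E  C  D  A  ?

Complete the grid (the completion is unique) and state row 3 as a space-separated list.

D C B A F E

Row 3, column 3: row 3 has {C, F} and column 3 has {A, C, D, E, F}, leaving only B.
Row 3, column 4: row 3 has {B, C, F} and column 4 has {D, E}, leaving only A.
Row 3, column 1: row 3 has {A, B, C, F} and column 1 has {B, C, E, F}, leaving only D.
Row 3, column 6: row 3 has {A, B, C, D, F} and column 6 has {B, C, D}, leaving only E.
So row 3 reads: D C B A F E.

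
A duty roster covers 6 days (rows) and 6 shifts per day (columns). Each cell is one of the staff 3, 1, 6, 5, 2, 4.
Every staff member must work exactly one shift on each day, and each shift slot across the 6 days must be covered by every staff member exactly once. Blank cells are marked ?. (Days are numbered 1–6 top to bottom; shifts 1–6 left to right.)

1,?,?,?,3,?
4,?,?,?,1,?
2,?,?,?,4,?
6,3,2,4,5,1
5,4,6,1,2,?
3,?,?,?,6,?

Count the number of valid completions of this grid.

Day 1, shift 2: eliminating its day and shift leaves {6, 5, 2}.
Day 1, shift 3: eliminating its day and shift leaves {5, 4}.
Day 1, shift 4: eliminating its day and shift leaves {6, 5, 2}.
Day 1, shift 6: eliminating its day and shift leaves {6, 5, 2, 4}.
Day 2, shift 2: eliminating its day and shift leaves {6, 5, 2}.
Day 2, shift 3: eliminating its day and shift leaves {3, 5}.
Day 2, shift 4: eliminating its day and shift leaves {3, 6, 5, 2}.
Day 2, shift 6: eliminating its day and shift leaves {3, 6, 5, 2}.
Day 3, shift 2: eliminating its day and shift leaves {1, 6, 5}.
Day 3, shift 3: eliminating its day and shift leaves {3, 1, 5}.
Day 3, shift 4: eliminating its day and shift leaves {3, 6, 5}.
Day 3, shift 6: eliminating its day and shift leaves {3, 6, 5}.
Day 5, shift 6: eliminating its day and shift leaves {3}.
Day 6, shift 2: eliminating its day and shift leaves {1, 5, 2}.
Day 6, shift 3: eliminating its day and shift leaves {1, 5, 4}.
Day 6, shift 4: eliminating its day and shift leaves {5, 2}.
Day 6, shift 6: eliminating its day and shift leaves {5, 2, 4}.
Enumerating the assignments across these blanks that avoid any day or shift repeat gives 16 completions.

16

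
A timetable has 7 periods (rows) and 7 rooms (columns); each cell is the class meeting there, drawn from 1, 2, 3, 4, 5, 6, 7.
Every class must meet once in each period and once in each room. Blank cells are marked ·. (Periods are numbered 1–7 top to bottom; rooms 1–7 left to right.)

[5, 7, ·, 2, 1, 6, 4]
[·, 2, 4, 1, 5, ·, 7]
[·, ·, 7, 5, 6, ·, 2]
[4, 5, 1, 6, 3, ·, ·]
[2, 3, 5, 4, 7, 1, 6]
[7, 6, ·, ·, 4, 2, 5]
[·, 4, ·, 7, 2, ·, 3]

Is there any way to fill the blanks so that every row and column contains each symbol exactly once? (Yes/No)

No

Period 4, room 7: period 4 together with room 7 already contain {1, 2, 3, 4, 5, 6, 7} — every symbol — so nothing can go there. The grid has no valid completion.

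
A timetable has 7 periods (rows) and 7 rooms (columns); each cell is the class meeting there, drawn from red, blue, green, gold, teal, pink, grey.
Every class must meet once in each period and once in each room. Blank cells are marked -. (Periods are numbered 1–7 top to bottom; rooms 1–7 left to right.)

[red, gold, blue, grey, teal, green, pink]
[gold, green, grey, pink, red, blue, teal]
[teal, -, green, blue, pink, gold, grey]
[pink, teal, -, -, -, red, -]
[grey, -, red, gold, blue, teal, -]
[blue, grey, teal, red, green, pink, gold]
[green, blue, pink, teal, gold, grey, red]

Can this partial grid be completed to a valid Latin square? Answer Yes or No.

No period or room among the givens repeats a symbol, and propagating forced cells runs into no contradiction.
One valid completion exists (for instance, red gold blue grey teal green pink / gold green grey pink red blue teal / teal red green blue pink gold grey / pink teal gold green grey red blue / grey pink red gold blue teal green / blue grey teal red green pink gold / green blue pink teal gold grey red).

Yes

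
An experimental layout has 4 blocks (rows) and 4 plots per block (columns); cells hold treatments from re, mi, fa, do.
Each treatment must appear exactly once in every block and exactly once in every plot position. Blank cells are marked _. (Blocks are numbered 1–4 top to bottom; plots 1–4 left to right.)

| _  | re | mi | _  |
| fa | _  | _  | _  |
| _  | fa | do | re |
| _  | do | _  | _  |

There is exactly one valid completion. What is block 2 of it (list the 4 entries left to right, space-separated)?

fa mi re do

Block 2, plot 2: block 2 has {fa} and plot 2 has {re, fa, do}, leaving only mi.
Block 2, plot 3: block 2 has {mi, fa} and plot 3 has {mi, do}, leaving only re.
Block 2, plot 4: block 2 has {re, mi, fa} and plot 4 has {re}, leaving only do.
So block 2 reads: fa mi re do.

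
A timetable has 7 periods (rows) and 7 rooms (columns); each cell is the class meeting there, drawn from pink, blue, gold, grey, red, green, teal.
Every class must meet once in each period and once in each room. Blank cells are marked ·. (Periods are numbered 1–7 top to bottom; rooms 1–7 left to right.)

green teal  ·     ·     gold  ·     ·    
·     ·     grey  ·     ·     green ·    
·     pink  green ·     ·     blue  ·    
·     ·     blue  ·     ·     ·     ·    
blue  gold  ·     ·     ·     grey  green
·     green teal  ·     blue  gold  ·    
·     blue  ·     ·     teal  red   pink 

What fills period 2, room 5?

Period 1, room 6: period 1 has {gold, green, teal} and room 6 has {blue, gold, grey, red, green}, leaving only pink.
Period 1, room 3: period 1 has {pink, gold, green, teal} and room 3 has {blue, grey, green, teal}, leaving only red.
Period 2, room 2: period 2 has {grey, green} and room 2 has {pink, blue, gold, green, teal}, leaving only red.
Period 2 already has {grey, red, green} and room 5 already has {blue, gold, teal}, so period 2, room 5 must be pink.

pink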